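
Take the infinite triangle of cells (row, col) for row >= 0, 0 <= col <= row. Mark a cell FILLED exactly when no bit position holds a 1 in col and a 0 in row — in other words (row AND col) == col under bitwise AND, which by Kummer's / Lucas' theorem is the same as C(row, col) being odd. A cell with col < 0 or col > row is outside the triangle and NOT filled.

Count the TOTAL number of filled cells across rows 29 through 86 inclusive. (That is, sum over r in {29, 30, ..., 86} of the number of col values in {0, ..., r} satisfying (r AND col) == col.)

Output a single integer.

r29=11101 pc4: +16 =16
r30=11110 pc4: +16 =32
r31=11111 pc5: +32 =64
r32=100000 pc1: +2 =66
r33=100001 pc2: +4 =70
r34=100010 pc2: +4 =74
r35=100011 pc3: +8 =82
r36=100100 pc2: +4 =86
r37=100101 pc3: +8 =94
r38=100110 pc3: +8 =102
r39=100111 pc4: +16 =118
r40=101000 pc2: +4 =122
r41=101001 pc3: +8 =130
r42=101010 pc3: +8 =138
r43=101011 pc4: +16 =154
r44=101100 pc3: +8 =162
r45=101101 pc4: +16 =178
r46=101110 pc4: +16 =194
r47=101111 pc5: +32 =226
r48=110000 pc2: +4 =230
r49=110001 pc3: +8 =238
r50=110010 pc3: +8 =246
r51=110011 pc4: +16 =262
r52=110100 pc3: +8 =270
r53=110101 pc4: +16 =286
r54=110110 pc4: +16 =302
r55=110111 pc5: +32 =334
r56=111000 pc3: +8 =342
r57=111001 pc4: +16 =358
r58=111010 pc4: +16 =374
r59=111011 pc5: +32 =406
r60=111100 pc4: +16 =422
r61=111101 pc5: +32 =454
r62=111110 pc5: +32 =486
r63=111111 pc6: +64 =550
r64=1000000 pc1: +2 =552
r65=1000001 pc2: +4 =556
r66=1000010 pc2: +4 =560
r67=1000011 pc3: +8 =568
r68=1000100 pc2: +4 =572
r69=1000101 pc3: +8 =580
r70=1000110 pc3: +8 =588
r71=1000111 pc4: +16 =604
r72=1001000 pc2: +4 =608
r73=1001001 pc3: +8 =616
r74=1001010 pc3: +8 =624
r75=1001011 pc4: +16 =640
r76=1001100 pc3: +8 =648
r77=1001101 pc4: +16 =664
r78=1001110 pc4: +16 =680
r79=1001111 pc5: +32 =712
r80=1010000 pc2: +4 =716
r81=1010001 pc3: +8 =724
r82=1010010 pc3: +8 =732
r83=1010011 pc4: +16 =748
r84=1010100 pc3: +8 =756
r85=1010101 pc4: +16 =772
r86=1010110 pc4: +16 =788

Answer: 788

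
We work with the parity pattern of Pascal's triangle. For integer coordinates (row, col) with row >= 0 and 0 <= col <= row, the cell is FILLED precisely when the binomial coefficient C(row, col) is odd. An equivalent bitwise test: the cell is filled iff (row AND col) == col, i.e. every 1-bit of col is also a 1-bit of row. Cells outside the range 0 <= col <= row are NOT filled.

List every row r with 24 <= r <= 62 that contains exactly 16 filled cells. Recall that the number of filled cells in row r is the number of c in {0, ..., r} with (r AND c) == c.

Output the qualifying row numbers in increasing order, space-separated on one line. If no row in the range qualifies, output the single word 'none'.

Answer: 27 29 30 39 43 45 46 51 53 54 57 58 60

Derivation:
Row r has 2^popcount(r) filled cells, so we need popcount(r) = log2(16) = 4.
Scan r = 24..62 and keep those with exactly 4 one-bits:
r=24=11000 popcount=2 -> skip
r=25=11001 popcount=3 -> skip
r=26=11010 popcount=3 -> skip
r=27=11011 popcount=4 -> KEEP
r=28=11100 popcount=3 -> skip
r=29=11101 popcount=4 -> KEEP
r=30=11110 popcount=4 -> KEEP
r=31=11111 popcount=5 -> skip
r=32=100000 popcount=1 -> skip
r=33=100001 popcount=2 -> skip
r=34=100010 popcount=2 -> skip
r=35=100011 popcount=3 -> skip
r=36=100100 popcount=2 -> skip
r=37=100101 popcount=3 -> skip
r=38=100110 popcount=3 -> skip
r=39=100111 popcount=4 -> KEEP
r=40=101000 popcount=2 -> skip
r=41=101001 popcount=3 -> skip
r=42=101010 popcount=3 -> skip
r=43=101011 popcount=4 -> KEEP
r=44=101100 popcount=3 -> skip
r=45=101101 popcount=4 -> KEEP
r=46=101110 popcount=4 -> KEEP
r=47=101111 popcount=5 -> skip
r=48=110000 popcount=2 -> skip
r=49=110001 popcount=3 -> skip
r=50=110010 popcount=3 -> skip
r=51=110011 popcount=4 -> KEEP
r=52=110100 popcount=3 -> skip
r=53=110101 popcount=4 -> KEEP
r=54=110110 popcount=4 -> KEEP
r=55=110111 popcount=5 -> skip
r=56=111000 popcount=3 -> skip
r=57=111001 popcount=4 -> KEEP
r=58=111010 popcount=4 -> KEEP
r=59=111011 popcount=5 -> skip
r=60=111100 popcount=4 -> KEEP
r=61=111101 popcount=5 -> skip
r=62=111110 popcount=5 -> skip
Kept rows: 27 29 30 39 43 45 46 51 53 54 57 58 60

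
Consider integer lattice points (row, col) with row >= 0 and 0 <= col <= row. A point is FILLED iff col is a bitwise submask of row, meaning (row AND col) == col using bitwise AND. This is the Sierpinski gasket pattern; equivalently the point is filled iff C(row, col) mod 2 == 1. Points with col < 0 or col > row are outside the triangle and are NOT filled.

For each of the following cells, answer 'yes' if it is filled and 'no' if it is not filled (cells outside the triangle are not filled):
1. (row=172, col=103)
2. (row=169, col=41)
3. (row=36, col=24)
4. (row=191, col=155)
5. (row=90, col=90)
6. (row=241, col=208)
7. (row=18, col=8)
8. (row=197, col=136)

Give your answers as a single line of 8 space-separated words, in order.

Answer: no yes no yes yes yes no no

Derivation:
(172,103): row=0b10101100, col=0b1100111, row AND col = 0b100100 = 36; 36 != 103 -> empty
(169,41): row=0b10101001, col=0b101001, row AND col = 0b101001 = 41; 41 == 41 -> filled
(36,24): row=0b100100, col=0b11000, row AND col = 0b0 = 0; 0 != 24 -> empty
(191,155): row=0b10111111, col=0b10011011, row AND col = 0b10011011 = 155; 155 == 155 -> filled
(90,90): row=0b1011010, col=0b1011010, row AND col = 0b1011010 = 90; 90 == 90 -> filled
(241,208): row=0b11110001, col=0b11010000, row AND col = 0b11010000 = 208; 208 == 208 -> filled
(18,8): row=0b10010, col=0b1000, row AND col = 0b0 = 0; 0 != 8 -> empty
(197,136): row=0b11000101, col=0b10001000, row AND col = 0b10000000 = 128; 128 != 136 -> empty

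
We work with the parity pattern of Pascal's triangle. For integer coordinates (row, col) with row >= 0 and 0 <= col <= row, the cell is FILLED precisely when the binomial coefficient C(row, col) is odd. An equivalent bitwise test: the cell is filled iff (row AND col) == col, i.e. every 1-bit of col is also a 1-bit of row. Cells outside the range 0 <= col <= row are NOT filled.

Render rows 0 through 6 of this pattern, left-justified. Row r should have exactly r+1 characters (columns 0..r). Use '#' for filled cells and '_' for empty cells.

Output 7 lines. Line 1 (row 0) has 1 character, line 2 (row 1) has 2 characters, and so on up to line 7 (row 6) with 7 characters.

Answer: #
##
#_#
####
#___#
##__##
#_#_#_#

Derivation:
r0=0: #
r1=1: ##
r2=10: #_#
r3=11: ####
r4=100: #___#
r5=101: ##__##
r6=110: #_#_#_#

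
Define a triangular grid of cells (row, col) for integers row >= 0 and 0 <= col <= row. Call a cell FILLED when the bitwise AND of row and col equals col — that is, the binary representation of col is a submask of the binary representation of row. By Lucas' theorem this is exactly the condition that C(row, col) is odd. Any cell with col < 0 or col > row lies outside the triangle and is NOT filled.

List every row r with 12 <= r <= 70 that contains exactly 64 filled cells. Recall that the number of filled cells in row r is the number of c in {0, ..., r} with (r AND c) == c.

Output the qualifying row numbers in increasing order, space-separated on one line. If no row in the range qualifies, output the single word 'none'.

Row r has 2^popcount(r) filled cells, so we need popcount(r) = log2(64) = 6.
Scan r = 12..70 and keep those with exactly 6 one-bits:
r=12=1100 popcount=2 -> skip
r=13=1101 popcount=3 -> skip
r=14=1110 popcount=3 -> skip
r=15=1111 popcount=4 -> skip
r=16=10000 popcount=1 -> skip
r=17=10001 popcount=2 -> skip
r=18=10010 popcount=2 -> skip
r=19=10011 popcount=3 -> skip
r=20=10100 popcount=2 -> skip
r=21=10101 popcount=3 -> skip
r=22=10110 popcount=3 -> skip
r=23=10111 popcount=4 -> skip
r=24=11000 popcount=2 -> skip
r=25=11001 popcount=3 -> skip
r=26=11010 popcount=3 -> skip
r=27=11011 popcount=4 -> skip
r=28=11100 popcount=3 -> skip
r=29=11101 popcount=4 -> skip
r=30=11110 popcount=4 -> skip
r=31=11111 popcount=5 -> skip
r=32=100000 popcount=1 -> skip
r=33=100001 popcount=2 -> skip
r=34=100010 popcount=2 -> skip
r=35=100011 popcount=3 -> skip
r=36=100100 popcount=2 -> skip
r=37=100101 popcount=3 -> skip
r=38=100110 popcount=3 -> skip
r=39=100111 popcount=4 -> skip
r=40=101000 popcount=2 -> skip
r=41=101001 popcount=3 -> skip
r=42=101010 popcount=3 -> skip
r=43=101011 popcount=4 -> skip
r=44=101100 popcount=3 -> skip
r=45=101101 popcount=4 -> skip
r=46=101110 popcount=4 -> skip
r=47=101111 popcount=5 -> skip
r=48=110000 popcount=2 -> skip
r=49=110001 popcount=3 -> skip
r=50=110010 popcount=3 -> skip
r=51=110011 popcount=4 -> skip
r=52=110100 popcount=3 -> skip
r=53=110101 popcount=4 -> skip
r=54=110110 popcount=4 -> skip
r=55=110111 popcount=5 -> skip
r=56=111000 popcount=3 -> skip
r=57=111001 popcount=4 -> skip
r=58=111010 popcount=4 -> skip
r=59=111011 popcount=5 -> skip
r=60=111100 popcount=4 -> skip
r=61=111101 popcount=5 -> skip
r=62=111110 popcount=5 -> skip
r=63=111111 popcount=6 -> KEEP
r=64=1000000 popcount=1 -> skip
r=65=1000001 popcount=2 -> skip
r=66=1000010 popcount=2 -> skip
r=67=1000011 popcount=3 -> skip
r=68=1000100 popcount=2 -> skip
r=69=1000101 popcount=3 -> skip
r=70=1000110 popcount=3 -> skip
Kept rows: 63

Answer: 63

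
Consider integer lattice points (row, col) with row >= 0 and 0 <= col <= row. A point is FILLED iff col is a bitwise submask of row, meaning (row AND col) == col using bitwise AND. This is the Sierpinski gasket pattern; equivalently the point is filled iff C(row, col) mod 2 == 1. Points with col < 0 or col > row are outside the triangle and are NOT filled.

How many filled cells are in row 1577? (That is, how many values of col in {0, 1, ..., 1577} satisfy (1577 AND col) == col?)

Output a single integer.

1577 in binary = 11000101001
popcount(1577) = number of 1-bits in 11000101001 = 5
A col c satisfies (1577 AND c) == c iff every set bit of c is also set in 1577; each of the 5 set bits of 1577 can independently be on or off in c.
count = 2^5 = 32

Answer: 32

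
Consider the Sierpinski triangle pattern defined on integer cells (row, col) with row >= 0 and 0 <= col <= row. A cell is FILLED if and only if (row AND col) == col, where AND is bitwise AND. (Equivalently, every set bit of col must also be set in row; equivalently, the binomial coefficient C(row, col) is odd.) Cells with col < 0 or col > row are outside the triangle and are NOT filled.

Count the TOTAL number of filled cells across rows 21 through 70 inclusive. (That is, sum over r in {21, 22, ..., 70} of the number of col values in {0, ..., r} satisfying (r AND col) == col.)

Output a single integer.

Answer: 664

Derivation:
r21=10101 pc3: +8 =8
r22=10110 pc3: +8 =16
r23=10111 pc4: +16 =32
r24=11000 pc2: +4 =36
r25=11001 pc3: +8 =44
r26=11010 pc3: +8 =52
r27=11011 pc4: +16 =68
r28=11100 pc3: +8 =76
r29=11101 pc4: +16 =92
r30=11110 pc4: +16 =108
r31=11111 pc5: +32 =140
r32=100000 pc1: +2 =142
r33=100001 pc2: +4 =146
r34=100010 pc2: +4 =150
r35=100011 pc3: +8 =158
r36=100100 pc2: +4 =162
r37=100101 pc3: +8 =170
r38=100110 pc3: +8 =178
r39=100111 pc4: +16 =194
r40=101000 pc2: +4 =198
r41=101001 pc3: +8 =206
r42=101010 pc3: +8 =214
r43=101011 pc4: +16 =230
r44=101100 pc3: +8 =238
r45=101101 pc4: +16 =254
r46=101110 pc4: +16 =270
r47=101111 pc5: +32 =302
r48=110000 pc2: +4 =306
r49=110001 pc3: +8 =314
r50=110010 pc3: +8 =322
r51=110011 pc4: +16 =338
r52=110100 pc3: +8 =346
r53=110101 pc4: +16 =362
r54=110110 pc4: +16 =378
r55=110111 pc5: +32 =410
r56=111000 pc3: +8 =418
r57=111001 pc4: +16 =434
r58=111010 pc4: +16 =450
r59=111011 pc5: +32 =482
r60=111100 pc4: +16 =498
r61=111101 pc5: +32 =530
r62=111110 pc5: +32 =562
r63=111111 pc6: +64 =626
r64=1000000 pc1: +2 =628
r65=1000001 pc2: +4 =632
r66=1000010 pc2: +4 =636
r67=1000011 pc3: +8 =644
r68=1000100 pc2: +4 =648
r69=1000101 pc3: +8 =656
r70=1000110 pc3: +8 =664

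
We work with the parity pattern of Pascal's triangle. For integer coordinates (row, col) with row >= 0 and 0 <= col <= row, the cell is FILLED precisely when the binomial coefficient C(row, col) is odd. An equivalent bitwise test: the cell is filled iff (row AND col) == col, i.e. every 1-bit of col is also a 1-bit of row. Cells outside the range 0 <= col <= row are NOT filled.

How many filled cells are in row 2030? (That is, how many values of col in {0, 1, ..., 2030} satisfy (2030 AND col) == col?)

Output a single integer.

2030 in binary = 11111101110
popcount(2030) = number of 1-bits in 11111101110 = 9
A col c satisfies (2030 AND c) == c iff every set bit of c is also set in 2030; each of the 9 set bits of 2030 can independently be on or off in c.
count = 2^9 = 512

Answer: 512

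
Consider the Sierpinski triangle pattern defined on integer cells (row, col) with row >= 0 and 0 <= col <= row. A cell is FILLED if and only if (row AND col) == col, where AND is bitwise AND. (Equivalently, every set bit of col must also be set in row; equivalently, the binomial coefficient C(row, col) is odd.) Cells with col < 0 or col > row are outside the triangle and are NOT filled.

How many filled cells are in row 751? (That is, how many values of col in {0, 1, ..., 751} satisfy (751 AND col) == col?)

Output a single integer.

Answer: 256

Derivation:
751 in binary = 1011101111
popcount(751) = number of 1-bits in 1011101111 = 8
A col c satisfies (751 AND c) == c iff every set bit of c is also set in 751; each of the 8 set bits of 751 can independently be on or off in c.
count = 2^8 = 256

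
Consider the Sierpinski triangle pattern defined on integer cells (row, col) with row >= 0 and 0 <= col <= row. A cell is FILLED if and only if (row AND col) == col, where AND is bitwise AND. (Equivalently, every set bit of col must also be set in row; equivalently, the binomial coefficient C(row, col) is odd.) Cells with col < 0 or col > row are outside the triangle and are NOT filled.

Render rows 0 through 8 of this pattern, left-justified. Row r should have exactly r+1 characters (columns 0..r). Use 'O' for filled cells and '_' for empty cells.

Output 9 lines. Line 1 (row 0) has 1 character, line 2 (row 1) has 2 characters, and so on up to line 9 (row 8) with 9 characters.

r0=0: O
r1=1: OO
r2=10: O_O
r3=11: OOOO
r4=100: O___O
r5=101: OO__OO
r6=110: O_O_O_O
r7=111: OOOOOOOO
r8=1000: O_______O

Answer: O
OO
O_O
OOOO
O___O
OO__OO
O_O_O_O
OOOOOOOO
O_______O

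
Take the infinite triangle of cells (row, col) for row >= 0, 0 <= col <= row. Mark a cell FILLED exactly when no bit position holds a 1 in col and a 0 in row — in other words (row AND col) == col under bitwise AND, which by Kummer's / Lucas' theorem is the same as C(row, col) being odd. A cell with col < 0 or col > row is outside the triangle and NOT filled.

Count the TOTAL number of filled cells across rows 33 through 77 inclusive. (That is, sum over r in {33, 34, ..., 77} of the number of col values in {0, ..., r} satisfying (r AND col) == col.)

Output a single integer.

Answer: 598

Derivation:
r33=100001 pc2: +4 =4
r34=100010 pc2: +4 =8
r35=100011 pc3: +8 =16
r36=100100 pc2: +4 =20
r37=100101 pc3: +8 =28
r38=100110 pc3: +8 =36
r39=100111 pc4: +16 =52
r40=101000 pc2: +4 =56
r41=101001 pc3: +8 =64
r42=101010 pc3: +8 =72
r43=101011 pc4: +16 =88
r44=101100 pc3: +8 =96
r45=101101 pc4: +16 =112
r46=101110 pc4: +16 =128
r47=101111 pc5: +32 =160
r48=110000 pc2: +4 =164
r49=110001 pc3: +8 =172
r50=110010 pc3: +8 =180
r51=110011 pc4: +16 =196
r52=110100 pc3: +8 =204
r53=110101 pc4: +16 =220
r54=110110 pc4: +16 =236
r55=110111 pc5: +32 =268
r56=111000 pc3: +8 =276
r57=111001 pc4: +16 =292
r58=111010 pc4: +16 =308
r59=111011 pc5: +32 =340
r60=111100 pc4: +16 =356
r61=111101 pc5: +32 =388
r62=111110 pc5: +32 =420
r63=111111 pc6: +64 =484
r64=1000000 pc1: +2 =486
r65=1000001 pc2: +4 =490
r66=1000010 pc2: +4 =494
r67=1000011 pc3: +8 =502
r68=1000100 pc2: +4 =506
r69=1000101 pc3: +8 =514
r70=1000110 pc3: +8 =522
r71=1000111 pc4: +16 =538
r72=1001000 pc2: +4 =542
r73=1001001 pc3: +8 =550
r74=1001010 pc3: +8 =558
r75=1001011 pc4: +16 =574
r76=1001100 pc3: +8 =582
r77=1001101 pc4: +16 =598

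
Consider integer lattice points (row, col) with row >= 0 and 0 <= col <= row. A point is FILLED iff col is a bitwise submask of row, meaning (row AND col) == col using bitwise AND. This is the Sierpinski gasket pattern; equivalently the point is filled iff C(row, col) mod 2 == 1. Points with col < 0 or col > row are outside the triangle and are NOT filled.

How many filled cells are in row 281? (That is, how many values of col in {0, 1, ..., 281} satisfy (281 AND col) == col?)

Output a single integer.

Answer: 16

Derivation:
281 in binary = 100011001
popcount(281) = number of 1-bits in 100011001 = 4
A col c satisfies (281 AND c) == c iff every set bit of c is also set in 281; each of the 4 set bits of 281 can independently be on or off in c.
count = 2^4 = 16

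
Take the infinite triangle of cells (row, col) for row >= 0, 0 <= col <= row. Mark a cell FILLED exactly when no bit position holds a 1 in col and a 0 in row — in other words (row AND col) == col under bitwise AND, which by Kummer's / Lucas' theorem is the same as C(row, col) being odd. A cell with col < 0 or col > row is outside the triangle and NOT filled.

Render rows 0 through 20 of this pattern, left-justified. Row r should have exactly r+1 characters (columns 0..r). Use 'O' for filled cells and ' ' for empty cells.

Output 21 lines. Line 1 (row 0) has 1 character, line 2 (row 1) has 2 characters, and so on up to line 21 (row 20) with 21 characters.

Answer: O
OO
O O
OOOO
O   O
OO  OO
O O O O
OOOOOOOO
O       O
OO      OO
O O     O O
OOOO    OOOO
O   O   O   O
OO  OO  OO  OO
O O O O O O O O
OOOOOOOOOOOOOOOO
O               O
OO              OO
O O             O O
OOOO            OOOO
O   O           O   O

Derivation:
r0=0: O
r1=1: OO
r2=10: O O
r3=11: OOOO
r4=100: O   O
r5=101: OO  OO
r6=110: O O O O
r7=111: OOOOOOOO
r8=1000: O       O
r9=1001: OO      OO
r10=1010: O O     O O
r11=1011: OOOO    OOOO
r12=1100: O   O   O   O
r13=1101: OO  OO  OO  OO
r14=1110: O O O O O O O O
r15=1111: OOOOOOOOOOOOOOOO
r16=10000: O               O
r17=10001: OO              OO
r18=10010: O O             O O
r19=10011: OOOO            OOOO
r20=10100: O   O           O   O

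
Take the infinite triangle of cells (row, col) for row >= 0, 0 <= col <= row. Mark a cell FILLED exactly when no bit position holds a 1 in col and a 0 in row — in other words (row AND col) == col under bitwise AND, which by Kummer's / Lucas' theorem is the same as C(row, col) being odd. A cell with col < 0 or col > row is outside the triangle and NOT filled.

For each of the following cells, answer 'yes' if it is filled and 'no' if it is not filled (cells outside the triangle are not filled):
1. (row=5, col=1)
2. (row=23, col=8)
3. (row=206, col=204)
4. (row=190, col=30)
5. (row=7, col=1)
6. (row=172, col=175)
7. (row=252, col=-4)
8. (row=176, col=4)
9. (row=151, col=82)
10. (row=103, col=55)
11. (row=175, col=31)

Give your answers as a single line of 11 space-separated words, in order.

(5,1): row=0b101, col=0b1, row AND col = 0b1 = 1; 1 == 1 -> filled
(23,8): row=0b10111, col=0b1000, row AND col = 0b0 = 0; 0 != 8 -> empty
(206,204): row=0b11001110, col=0b11001100, row AND col = 0b11001100 = 204; 204 == 204 -> filled
(190,30): row=0b10111110, col=0b11110, row AND col = 0b11110 = 30; 30 == 30 -> filled
(7,1): row=0b111, col=0b1, row AND col = 0b1 = 1; 1 == 1 -> filled
(172,175): col outside [0, 172] -> not filled
(252,-4): col outside [0, 252] -> not filled
(176,4): row=0b10110000, col=0b100, row AND col = 0b0 = 0; 0 != 4 -> empty
(151,82): row=0b10010111, col=0b1010010, row AND col = 0b10010 = 18; 18 != 82 -> empty
(103,55): row=0b1100111, col=0b110111, row AND col = 0b100111 = 39; 39 != 55 -> empty
(175,31): row=0b10101111, col=0b11111, row AND col = 0b1111 = 15; 15 != 31 -> empty

Answer: yes no yes yes yes no no no no no no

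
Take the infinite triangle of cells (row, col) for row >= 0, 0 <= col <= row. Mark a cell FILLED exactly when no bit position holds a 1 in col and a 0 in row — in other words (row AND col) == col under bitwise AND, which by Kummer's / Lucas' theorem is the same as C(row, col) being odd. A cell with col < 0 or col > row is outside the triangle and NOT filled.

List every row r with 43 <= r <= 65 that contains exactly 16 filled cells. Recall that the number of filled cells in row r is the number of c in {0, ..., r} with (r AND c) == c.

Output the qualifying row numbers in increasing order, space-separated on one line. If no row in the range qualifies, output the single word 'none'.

Answer: 43 45 46 51 53 54 57 58 60

Derivation:
Row r has 2^popcount(r) filled cells, so we need popcount(r) = log2(16) = 4.
Scan r = 43..65 and keep those with exactly 4 one-bits:
r=43=101011 popcount=4 -> KEEP
r=44=101100 popcount=3 -> skip
r=45=101101 popcount=4 -> KEEP
r=46=101110 popcount=4 -> KEEP
r=47=101111 popcount=5 -> skip
r=48=110000 popcount=2 -> skip
r=49=110001 popcount=3 -> skip
r=50=110010 popcount=3 -> skip
r=51=110011 popcount=4 -> KEEP
r=52=110100 popcount=3 -> skip
r=53=110101 popcount=4 -> KEEP
r=54=110110 popcount=4 -> KEEP
r=55=110111 popcount=5 -> skip
r=56=111000 popcount=3 -> skip
r=57=111001 popcount=4 -> KEEP
r=58=111010 popcount=4 -> KEEP
r=59=111011 popcount=5 -> skip
r=60=111100 popcount=4 -> KEEP
r=61=111101 popcount=5 -> skip
r=62=111110 popcount=5 -> skip
r=63=111111 popcount=6 -> skip
r=64=1000000 popcount=1 -> skip
r=65=1000001 popcount=2 -> skip
Kept rows: 43 45 46 51 53 54 57 58 60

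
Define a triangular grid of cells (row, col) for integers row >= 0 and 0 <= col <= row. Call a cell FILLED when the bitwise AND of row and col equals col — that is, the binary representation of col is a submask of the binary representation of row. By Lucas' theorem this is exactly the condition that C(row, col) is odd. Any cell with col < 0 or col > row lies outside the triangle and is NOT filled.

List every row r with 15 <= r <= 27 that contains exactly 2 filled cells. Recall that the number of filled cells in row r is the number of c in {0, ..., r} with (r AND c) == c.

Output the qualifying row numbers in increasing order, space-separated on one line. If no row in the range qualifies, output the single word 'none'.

Answer: 16

Derivation:
Row r has 2^popcount(r) filled cells, so we need popcount(r) = log2(2) = 1.
Scan r = 15..27 and keep those with exactly 1 one-bits:
r=15=1111 popcount=4 -> skip
r=16=10000 popcount=1 -> KEEP
r=17=10001 popcount=2 -> skip
r=18=10010 popcount=2 -> skip
r=19=10011 popcount=3 -> skip
r=20=10100 popcount=2 -> skip
r=21=10101 popcount=3 -> skip
r=22=10110 popcount=3 -> skip
r=23=10111 popcount=4 -> skip
r=24=11000 popcount=2 -> skip
r=25=11001 popcount=3 -> skip
r=26=11010 popcount=3 -> skip
r=27=11011 popcount=4 -> skip
Kept rows: 16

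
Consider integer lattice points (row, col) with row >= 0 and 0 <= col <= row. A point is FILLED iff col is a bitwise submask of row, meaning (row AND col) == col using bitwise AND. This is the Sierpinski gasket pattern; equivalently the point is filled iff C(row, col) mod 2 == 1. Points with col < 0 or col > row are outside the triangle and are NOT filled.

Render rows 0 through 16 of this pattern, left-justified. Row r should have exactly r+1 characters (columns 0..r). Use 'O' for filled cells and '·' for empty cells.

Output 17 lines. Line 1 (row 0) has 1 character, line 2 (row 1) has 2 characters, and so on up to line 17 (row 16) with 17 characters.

Answer: O
OO
O·O
OOOO
O···O
OO··OO
O·O·O·O
OOOOOOOO
O·······O
OO······OO
O·O·····O·O
OOOO····OOOO
O···O···O···O
OO··OO··OO··OO
O·O·O·O·O·O·O·O
OOOOOOOOOOOOOOOO
O···············O

Derivation:
r0=0: O
r1=1: OO
r2=10: O·O
r3=11: OOOO
r4=100: O···O
r5=101: OO··OO
r6=110: O·O·O·O
r7=111: OOOOOOOO
r8=1000: O·······O
r9=1001: OO······OO
r10=1010: O·O·····O·O
r11=1011: OOOO····OOOO
r12=1100: O···O···O···O
r13=1101: OO··OO··OO··OO
r14=1110: O·O·O·O·O·O·O·O
r15=1111: OOOOOOOOOOOOOOOO
r16=10000: O···············O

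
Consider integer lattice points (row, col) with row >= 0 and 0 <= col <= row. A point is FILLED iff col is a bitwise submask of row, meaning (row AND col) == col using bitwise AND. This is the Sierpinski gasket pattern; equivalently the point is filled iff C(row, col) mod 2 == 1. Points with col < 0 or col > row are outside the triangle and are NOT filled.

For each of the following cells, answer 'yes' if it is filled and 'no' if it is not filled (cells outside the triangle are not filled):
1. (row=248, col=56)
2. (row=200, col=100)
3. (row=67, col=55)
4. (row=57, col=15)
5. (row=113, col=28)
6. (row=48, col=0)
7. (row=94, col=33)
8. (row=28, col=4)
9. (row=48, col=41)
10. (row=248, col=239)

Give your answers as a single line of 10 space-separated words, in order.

Answer: yes no no no no yes no yes no no

Derivation:
(248,56): row=0b11111000, col=0b111000, row AND col = 0b111000 = 56; 56 == 56 -> filled
(200,100): row=0b11001000, col=0b1100100, row AND col = 0b1000000 = 64; 64 != 100 -> empty
(67,55): row=0b1000011, col=0b110111, row AND col = 0b11 = 3; 3 != 55 -> empty
(57,15): row=0b111001, col=0b1111, row AND col = 0b1001 = 9; 9 != 15 -> empty
(113,28): row=0b1110001, col=0b11100, row AND col = 0b10000 = 16; 16 != 28 -> empty
(48,0): row=0b110000, col=0b0, row AND col = 0b0 = 0; 0 == 0 -> filled
(94,33): row=0b1011110, col=0b100001, row AND col = 0b0 = 0; 0 != 33 -> empty
(28,4): row=0b11100, col=0b100, row AND col = 0b100 = 4; 4 == 4 -> filled
(48,41): row=0b110000, col=0b101001, row AND col = 0b100000 = 32; 32 != 41 -> empty
(248,239): row=0b11111000, col=0b11101111, row AND col = 0b11101000 = 232; 232 != 239 -> empty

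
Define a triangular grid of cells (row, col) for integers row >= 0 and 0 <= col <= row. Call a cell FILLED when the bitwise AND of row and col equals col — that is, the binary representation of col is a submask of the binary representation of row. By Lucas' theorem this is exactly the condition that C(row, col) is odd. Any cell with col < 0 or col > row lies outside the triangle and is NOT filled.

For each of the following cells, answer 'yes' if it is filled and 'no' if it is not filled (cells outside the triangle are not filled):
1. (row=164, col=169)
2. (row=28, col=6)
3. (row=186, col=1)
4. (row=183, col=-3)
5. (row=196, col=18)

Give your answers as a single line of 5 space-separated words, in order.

(164,169): col outside [0, 164] -> not filled
(28,6): row=0b11100, col=0b110, row AND col = 0b100 = 4; 4 != 6 -> empty
(186,1): row=0b10111010, col=0b1, row AND col = 0b0 = 0; 0 != 1 -> empty
(183,-3): col outside [0, 183] -> not filled
(196,18): row=0b11000100, col=0b10010, row AND col = 0b0 = 0; 0 != 18 -> empty

Answer: no no no no no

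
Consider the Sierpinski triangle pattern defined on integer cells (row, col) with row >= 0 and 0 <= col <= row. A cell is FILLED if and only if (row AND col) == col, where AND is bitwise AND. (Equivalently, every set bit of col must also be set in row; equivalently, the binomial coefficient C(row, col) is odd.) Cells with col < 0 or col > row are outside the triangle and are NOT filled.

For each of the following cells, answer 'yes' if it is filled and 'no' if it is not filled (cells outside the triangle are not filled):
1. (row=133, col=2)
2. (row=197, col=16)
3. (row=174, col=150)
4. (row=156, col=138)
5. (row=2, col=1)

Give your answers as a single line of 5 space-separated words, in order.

Answer: no no no no no

Derivation:
(133,2): row=0b10000101, col=0b10, row AND col = 0b0 = 0; 0 != 2 -> empty
(197,16): row=0b11000101, col=0b10000, row AND col = 0b0 = 0; 0 != 16 -> empty
(174,150): row=0b10101110, col=0b10010110, row AND col = 0b10000110 = 134; 134 != 150 -> empty
(156,138): row=0b10011100, col=0b10001010, row AND col = 0b10001000 = 136; 136 != 138 -> empty
(2,1): row=0b10, col=0b1, row AND col = 0b0 = 0; 0 != 1 -> empty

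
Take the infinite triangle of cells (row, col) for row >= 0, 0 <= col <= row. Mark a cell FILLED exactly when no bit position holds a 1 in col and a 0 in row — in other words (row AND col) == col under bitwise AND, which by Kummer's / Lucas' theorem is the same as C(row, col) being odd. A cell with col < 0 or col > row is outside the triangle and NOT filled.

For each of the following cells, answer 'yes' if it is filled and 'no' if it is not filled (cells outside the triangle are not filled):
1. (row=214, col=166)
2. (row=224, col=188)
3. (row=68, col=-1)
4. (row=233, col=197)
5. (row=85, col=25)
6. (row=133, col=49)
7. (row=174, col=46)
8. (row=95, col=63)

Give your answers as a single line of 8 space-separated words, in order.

(214,166): row=0b11010110, col=0b10100110, row AND col = 0b10000110 = 134; 134 != 166 -> empty
(224,188): row=0b11100000, col=0b10111100, row AND col = 0b10100000 = 160; 160 != 188 -> empty
(68,-1): col outside [0, 68] -> not filled
(233,197): row=0b11101001, col=0b11000101, row AND col = 0b11000001 = 193; 193 != 197 -> empty
(85,25): row=0b1010101, col=0b11001, row AND col = 0b10001 = 17; 17 != 25 -> empty
(133,49): row=0b10000101, col=0b110001, row AND col = 0b1 = 1; 1 != 49 -> empty
(174,46): row=0b10101110, col=0b101110, row AND col = 0b101110 = 46; 46 == 46 -> filled
(95,63): row=0b1011111, col=0b111111, row AND col = 0b11111 = 31; 31 != 63 -> empty

Answer: no no no no no no yes no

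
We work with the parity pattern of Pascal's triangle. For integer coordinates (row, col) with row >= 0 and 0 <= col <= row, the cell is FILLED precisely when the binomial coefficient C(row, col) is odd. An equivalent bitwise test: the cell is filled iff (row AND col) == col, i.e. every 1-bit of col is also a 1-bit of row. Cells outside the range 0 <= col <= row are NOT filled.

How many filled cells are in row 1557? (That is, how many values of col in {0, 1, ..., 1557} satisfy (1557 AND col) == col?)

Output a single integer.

Answer: 32

Derivation:
1557 in binary = 11000010101
popcount(1557) = number of 1-bits in 11000010101 = 5
A col c satisfies (1557 AND c) == c iff every set bit of c is also set in 1557; each of the 5 set bits of 1557 can independently be on or off in c.
count = 2^5 = 32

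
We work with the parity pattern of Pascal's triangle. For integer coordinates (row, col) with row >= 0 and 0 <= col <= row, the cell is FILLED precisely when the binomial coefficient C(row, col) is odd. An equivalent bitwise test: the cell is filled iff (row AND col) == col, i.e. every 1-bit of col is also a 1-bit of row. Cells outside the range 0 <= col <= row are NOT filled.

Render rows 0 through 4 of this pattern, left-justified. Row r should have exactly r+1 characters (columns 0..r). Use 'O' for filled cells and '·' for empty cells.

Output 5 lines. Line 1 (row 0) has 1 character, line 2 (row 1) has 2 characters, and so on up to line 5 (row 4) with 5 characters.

Answer: O
OO
O·O
OOOO
O···O

Derivation:
r0=0: O
r1=1: OO
r2=10: O·O
r3=11: OOOO
r4=100: O···O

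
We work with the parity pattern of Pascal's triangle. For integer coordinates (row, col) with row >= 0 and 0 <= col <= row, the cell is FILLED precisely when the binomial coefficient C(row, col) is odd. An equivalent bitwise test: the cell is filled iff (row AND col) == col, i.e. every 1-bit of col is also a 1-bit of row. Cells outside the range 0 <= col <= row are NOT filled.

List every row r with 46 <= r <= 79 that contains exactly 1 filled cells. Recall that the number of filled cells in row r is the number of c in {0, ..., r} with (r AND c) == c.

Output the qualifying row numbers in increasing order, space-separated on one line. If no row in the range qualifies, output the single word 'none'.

Answer: none

Derivation:
Row r has 2^popcount(r) filled cells, so we need popcount(r) = log2(1) = 0.
Scan r = 46..79 and keep those with exactly 0 one-bits:
r=46=101110 popcount=4 -> skip
r=47=101111 popcount=5 -> skip
r=48=110000 popcount=2 -> skip
r=49=110001 popcount=3 -> skip
r=50=110010 popcount=3 -> skip
r=51=110011 popcount=4 -> skip
r=52=110100 popcount=3 -> skip
r=53=110101 popcount=4 -> skip
r=54=110110 popcount=4 -> skip
r=55=110111 popcount=5 -> skip
r=56=111000 popcount=3 -> skip
r=57=111001 popcount=4 -> skip
r=58=111010 popcount=4 -> skip
r=59=111011 popcount=5 -> skip
r=60=111100 popcount=4 -> skip
r=61=111101 popcount=5 -> skip
r=62=111110 popcount=5 -> skip
r=63=111111 popcount=6 -> skip
r=64=1000000 popcount=1 -> skip
r=65=1000001 popcount=2 -> skip
r=66=1000010 popcount=2 -> skip
r=67=1000011 popcount=3 -> skip
r=68=1000100 popcount=2 -> skip
r=69=1000101 popcount=3 -> skip
r=70=1000110 popcount=3 -> skip
r=71=1000111 popcount=4 -> skip
r=72=1001000 popcount=2 -> skip
r=73=1001001 popcount=3 -> skip
r=74=1001010 popcount=3 -> skip
r=75=1001011 popcount=4 -> skip
r=76=1001100 popcount=3 -> skip
r=77=1001101 popcount=4 -> skip
r=78=1001110 popcount=4 -> skip
r=79=1001111 popcount=5 -> skip
Kept rows: none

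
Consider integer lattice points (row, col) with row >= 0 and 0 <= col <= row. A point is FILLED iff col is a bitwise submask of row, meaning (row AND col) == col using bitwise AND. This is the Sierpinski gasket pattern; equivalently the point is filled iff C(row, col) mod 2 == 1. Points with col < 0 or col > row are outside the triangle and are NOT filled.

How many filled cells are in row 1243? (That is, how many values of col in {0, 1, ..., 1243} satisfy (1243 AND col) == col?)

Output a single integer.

1243 in binary = 10011011011
popcount(1243) = number of 1-bits in 10011011011 = 7
A col c satisfies (1243 AND c) == c iff every set bit of c is also set in 1243; each of the 7 set bits of 1243 can independently be on or off in c.
count = 2^7 = 128

Answer: 128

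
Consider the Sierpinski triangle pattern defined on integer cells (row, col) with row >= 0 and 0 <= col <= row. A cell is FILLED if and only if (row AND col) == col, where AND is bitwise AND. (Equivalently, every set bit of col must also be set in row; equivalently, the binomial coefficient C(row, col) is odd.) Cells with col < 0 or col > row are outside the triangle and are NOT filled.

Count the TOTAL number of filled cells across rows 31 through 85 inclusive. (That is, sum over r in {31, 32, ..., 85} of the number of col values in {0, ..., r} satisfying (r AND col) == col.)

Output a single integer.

r31=11111 pc5: +32 =32
r32=100000 pc1: +2 =34
r33=100001 pc2: +4 =38
r34=100010 pc2: +4 =42
r35=100011 pc3: +8 =50
r36=100100 pc2: +4 =54
r37=100101 pc3: +8 =62
r38=100110 pc3: +8 =70
r39=100111 pc4: +16 =86
r40=101000 pc2: +4 =90
r41=101001 pc3: +8 =98
r42=101010 pc3: +8 =106
r43=101011 pc4: +16 =122
r44=101100 pc3: +8 =130
r45=101101 pc4: +16 =146
r46=101110 pc4: +16 =162
r47=101111 pc5: +32 =194
r48=110000 pc2: +4 =198
r49=110001 pc3: +8 =206
r50=110010 pc3: +8 =214
r51=110011 pc4: +16 =230
r52=110100 pc3: +8 =238
r53=110101 pc4: +16 =254
r54=110110 pc4: +16 =270
r55=110111 pc5: +32 =302
r56=111000 pc3: +8 =310
r57=111001 pc4: +16 =326
r58=111010 pc4: +16 =342
r59=111011 pc5: +32 =374
r60=111100 pc4: +16 =390
r61=111101 pc5: +32 =422
r62=111110 pc5: +32 =454
r63=111111 pc6: +64 =518
r64=1000000 pc1: +2 =520
r65=1000001 pc2: +4 =524
r66=1000010 pc2: +4 =528
r67=1000011 pc3: +8 =536
r68=1000100 pc2: +4 =540
r69=1000101 pc3: +8 =548
r70=1000110 pc3: +8 =556
r71=1000111 pc4: +16 =572
r72=1001000 pc2: +4 =576
r73=1001001 pc3: +8 =584
r74=1001010 pc3: +8 =592
r75=1001011 pc4: +16 =608
r76=1001100 pc3: +8 =616
r77=1001101 pc4: +16 =632
r78=1001110 pc4: +16 =648
r79=1001111 pc5: +32 =680
r80=1010000 pc2: +4 =684
r81=1010001 pc3: +8 =692
r82=1010010 pc3: +8 =700
r83=1010011 pc4: +16 =716
r84=1010100 pc3: +8 =724
r85=1010101 pc4: +16 =740

Answer: 740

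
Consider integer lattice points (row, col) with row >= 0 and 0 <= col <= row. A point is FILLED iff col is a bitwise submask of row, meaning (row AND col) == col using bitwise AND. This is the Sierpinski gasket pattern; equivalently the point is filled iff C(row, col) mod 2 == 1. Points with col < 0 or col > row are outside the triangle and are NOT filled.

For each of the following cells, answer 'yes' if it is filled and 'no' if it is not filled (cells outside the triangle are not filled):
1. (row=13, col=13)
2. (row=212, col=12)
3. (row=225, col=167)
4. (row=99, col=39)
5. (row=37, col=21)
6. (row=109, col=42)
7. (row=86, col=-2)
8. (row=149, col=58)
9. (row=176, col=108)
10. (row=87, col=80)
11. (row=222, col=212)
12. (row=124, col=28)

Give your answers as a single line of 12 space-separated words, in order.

Answer: yes no no no no no no no no yes yes yes

Derivation:
(13,13): row=0b1101, col=0b1101, row AND col = 0b1101 = 13; 13 == 13 -> filled
(212,12): row=0b11010100, col=0b1100, row AND col = 0b100 = 4; 4 != 12 -> empty
(225,167): row=0b11100001, col=0b10100111, row AND col = 0b10100001 = 161; 161 != 167 -> empty
(99,39): row=0b1100011, col=0b100111, row AND col = 0b100011 = 35; 35 != 39 -> empty
(37,21): row=0b100101, col=0b10101, row AND col = 0b101 = 5; 5 != 21 -> empty
(109,42): row=0b1101101, col=0b101010, row AND col = 0b101000 = 40; 40 != 42 -> empty
(86,-2): col outside [0, 86] -> not filled
(149,58): row=0b10010101, col=0b111010, row AND col = 0b10000 = 16; 16 != 58 -> empty
(176,108): row=0b10110000, col=0b1101100, row AND col = 0b100000 = 32; 32 != 108 -> empty
(87,80): row=0b1010111, col=0b1010000, row AND col = 0b1010000 = 80; 80 == 80 -> filled
(222,212): row=0b11011110, col=0b11010100, row AND col = 0b11010100 = 212; 212 == 212 -> filled
(124,28): row=0b1111100, col=0b11100, row AND col = 0b11100 = 28; 28 == 28 -> filled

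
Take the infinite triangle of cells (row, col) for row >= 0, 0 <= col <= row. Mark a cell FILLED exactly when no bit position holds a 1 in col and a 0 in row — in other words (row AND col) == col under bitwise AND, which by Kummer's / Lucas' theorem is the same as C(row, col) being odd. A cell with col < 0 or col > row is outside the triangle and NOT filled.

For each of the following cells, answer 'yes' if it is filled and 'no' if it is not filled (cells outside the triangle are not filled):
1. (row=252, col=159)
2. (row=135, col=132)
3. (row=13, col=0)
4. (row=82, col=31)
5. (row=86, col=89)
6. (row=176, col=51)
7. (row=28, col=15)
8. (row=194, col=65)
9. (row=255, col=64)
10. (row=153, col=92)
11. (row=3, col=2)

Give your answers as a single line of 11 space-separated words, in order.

Answer: no yes yes no no no no no yes no yes

Derivation:
(252,159): row=0b11111100, col=0b10011111, row AND col = 0b10011100 = 156; 156 != 159 -> empty
(135,132): row=0b10000111, col=0b10000100, row AND col = 0b10000100 = 132; 132 == 132 -> filled
(13,0): row=0b1101, col=0b0, row AND col = 0b0 = 0; 0 == 0 -> filled
(82,31): row=0b1010010, col=0b11111, row AND col = 0b10010 = 18; 18 != 31 -> empty
(86,89): col outside [0, 86] -> not filled
(176,51): row=0b10110000, col=0b110011, row AND col = 0b110000 = 48; 48 != 51 -> empty
(28,15): row=0b11100, col=0b1111, row AND col = 0b1100 = 12; 12 != 15 -> empty
(194,65): row=0b11000010, col=0b1000001, row AND col = 0b1000000 = 64; 64 != 65 -> empty
(255,64): row=0b11111111, col=0b1000000, row AND col = 0b1000000 = 64; 64 == 64 -> filled
(153,92): row=0b10011001, col=0b1011100, row AND col = 0b11000 = 24; 24 != 92 -> empty
(3,2): row=0b11, col=0b10, row AND col = 0b10 = 2; 2 == 2 -> filled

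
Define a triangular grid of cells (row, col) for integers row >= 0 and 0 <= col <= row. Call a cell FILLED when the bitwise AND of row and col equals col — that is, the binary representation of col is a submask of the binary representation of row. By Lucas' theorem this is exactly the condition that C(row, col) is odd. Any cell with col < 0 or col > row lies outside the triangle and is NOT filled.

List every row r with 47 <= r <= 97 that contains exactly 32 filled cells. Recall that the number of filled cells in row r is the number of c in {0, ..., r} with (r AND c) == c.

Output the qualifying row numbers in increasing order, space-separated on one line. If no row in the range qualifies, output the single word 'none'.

Row r has 2^popcount(r) filled cells, so we need popcount(r) = log2(32) = 5.
Scan r = 47..97 and keep those with exactly 5 one-bits:
r=47=101111 popcount=5 -> KEEP
r=48=110000 popcount=2 -> skip
r=49=110001 popcount=3 -> skip
r=50=110010 popcount=3 -> skip
r=51=110011 popcount=4 -> skip
r=52=110100 popcount=3 -> skip
r=53=110101 popcount=4 -> skip
r=54=110110 popcount=4 -> skip
r=55=110111 popcount=5 -> KEEP
r=56=111000 popcount=3 -> skip
r=57=111001 popcount=4 -> skip
r=58=111010 popcount=4 -> skip
r=59=111011 popcount=5 -> KEEP
r=60=111100 popcount=4 -> skip
r=61=111101 popcount=5 -> KEEP
r=62=111110 popcount=5 -> KEEP
r=63=111111 popcount=6 -> skip
r=64=1000000 popcount=1 -> skip
r=65=1000001 popcount=2 -> skip
r=66=1000010 popcount=2 -> skip
r=67=1000011 popcount=3 -> skip
r=68=1000100 popcount=2 -> skip
r=69=1000101 popcount=3 -> skip
r=70=1000110 popcount=3 -> skip
r=71=1000111 popcount=4 -> skip
r=72=1001000 popcount=2 -> skip
r=73=1001001 popcount=3 -> skip
r=74=1001010 popcount=3 -> skip
r=75=1001011 popcount=4 -> skip
r=76=1001100 popcount=3 -> skip
r=77=1001101 popcount=4 -> skip
r=78=1001110 popcount=4 -> skip
r=79=1001111 popcount=5 -> KEEP
r=80=1010000 popcount=2 -> skip
r=81=1010001 popcount=3 -> skip
r=82=1010010 popcount=3 -> skip
r=83=1010011 popcount=4 -> skip
r=84=1010100 popcount=3 -> skip
r=85=1010101 popcount=4 -> skip
r=86=1010110 popcount=4 -> skip
r=87=1010111 popcount=5 -> KEEP
r=88=1011000 popcount=3 -> skip
r=89=1011001 popcount=4 -> skip
r=90=1011010 popcount=4 -> skip
r=91=1011011 popcount=5 -> KEEP
r=92=1011100 popcount=4 -> skip
r=93=1011101 popcount=5 -> KEEP
r=94=1011110 popcount=5 -> KEEP
r=95=1011111 popcount=6 -> skip
r=96=1100000 popcount=2 -> skip
r=97=1100001 popcount=3 -> skip
Kept rows: 47 55 59 61 62 79 87 91 93 94

Answer: 47 55 59 61 62 79 87 91 93 94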